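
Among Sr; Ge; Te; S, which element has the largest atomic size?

Sr

S is in period 3, group 16; Ge is in period 4, group 14; Sr is in period 5, group 2; Te is in period 5, group 16.
Atomic radius shrinks across a period as nuclear charge pulls the same shell inward, and grows down a group as new shells are added.
Neither a single period nor a single group — weigh both effects.
Ge > S: relative to S, both the across-period and down-group shifts push Ge's atomic radius up.
Te > Ge: the two effects oppose for this pair; the down-group effect wins (136 vs 121 pm).
Sr > Te: both are in period 5; the period trend gives Sr the larger value.
For reference (pm): S 103, Ge 121, Sr 185, Te 136.
The largest atomic size among these belongs to Sr.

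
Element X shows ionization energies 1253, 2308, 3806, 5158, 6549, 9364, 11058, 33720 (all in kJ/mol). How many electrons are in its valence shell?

Look for the largest jump between consecutive ionization energies: IE8/IE7 ≈ 3.0, far larger than any earlier ratio.
That jump marks the point where a core electron is being removed. So the atom has 7 valence electrons.

7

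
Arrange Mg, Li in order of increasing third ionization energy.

Mg < Li

Consider each +2 ion: Mg²⁺ is the bare [Ne] core; Li²⁺ is already 1 electron into the core.
All of these are removing an electron from a noble-gas core or deeper; the smaller core (lower principal quantum number) is held far more tightly, and within a period the higher nuclear charge binds the same core more tightly.
The numbers (kJ/mol): Mg 7733, Li 11815.
Hence IE_3: Mg < Li.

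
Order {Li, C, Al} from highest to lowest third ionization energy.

Consider each +2 ion: Li²⁺ is already 1 electron into the core; C²⁺ still has 2 valence electrons; Al²⁺ still has 1 valence electron.
Core electrons are held far more tightly than valence electrons, so Li tops the IE_3 order.
Valence configurations: C²⁺ [He]2s², Al²⁺ [Ne]3s¹.
Tabulated IE_3 (kJ/mol): Li 11815, C 4620, Al 2745.
So the third ionization energies run Al < C < Li.

Li > C > Al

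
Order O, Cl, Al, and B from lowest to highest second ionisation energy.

Al < Cl < B < O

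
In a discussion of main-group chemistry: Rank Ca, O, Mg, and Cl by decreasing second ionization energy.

O > Cl > Mg > Ca

Consider each +1 ion: Ca⁺ still has 1 valence electron; O⁺ still has 5 valence electrons; Mg⁺ still has 1 valence electron; Cl⁺ still has 6 valence electrons.
All are still removing valence electrons, so compare the +1 ions as you would atoms: IE_2 generally rises across a period (higher Z_eff) and falls down a group (larger shell), subject to the usual subshell exceptions.
Valence configurations: Ca⁺ [Ar]4s¹, O⁺ [He]2s²2p³, Mg⁺ [Ne]3s¹, Cl⁺ [Ne]3s²3p⁴.
Approximate IE_2 values (kJ/mol): Ca 1145, O 3388, Mg 1451, Cl 2298.
So the second ionization energies run Ca < Mg < Cl < O.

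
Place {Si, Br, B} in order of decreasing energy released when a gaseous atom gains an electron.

Br, Si, B

Adding an electron releases more energy for atoms nearer the top right (short of the noble gases).
Here both period and group differ, so the two effects have to be weighed against each other.
Si > B: the two effects oppose for this pair; the across-period effect wins (134 vs 27 kJ/mol).
Br > Si: the two effects oppose for this pair; the across-period effect wins (325 vs 134 kJ/mol).
For reference (kJ/mol): B 27, Si 134, Br 325.
So from highest to lowest: Br > Si > B.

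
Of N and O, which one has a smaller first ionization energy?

O

N is in period 2, group 15; O is in period 2, group 16.
First ionization energy rises across a period (greater Z_eff holds electrons more tightly) and falls down a group (valence electrons are farther from the nucleus).
All lie in period 2; the across-period trend (first ionization energy increases left to right) applies, with the exception below.
Note the exception: N has a higher first ionization energy than O, contrary to the simple trend — pairing an electron in O's 2p⁴ costs repulsion energy, so O ionizes more easily than half-filled N (2p³).
For reference (kJ/mol): N 1402, O 1314.
So O has the smaller first ionization energy (O < N).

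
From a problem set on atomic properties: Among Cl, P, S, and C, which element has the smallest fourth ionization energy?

S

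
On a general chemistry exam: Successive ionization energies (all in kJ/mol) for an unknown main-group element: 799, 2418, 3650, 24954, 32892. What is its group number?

Group 13

Look for the largest jump between consecutive ionization energies: IE4/IE3 ≈ 6.8, far larger than any earlier ratio.
That jump marks the point where a core electron is being removed. So the atom has 3 valence electrons.
A main-group element with 3 valence electrons is in group 13.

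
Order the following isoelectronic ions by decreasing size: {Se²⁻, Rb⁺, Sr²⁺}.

All of these have 36 electrons, so size is governed by nuclear charge alone: the more protons, the stronger the pull on the same electron cloud, and the smaller the ion.
Nuclear charges: Sr²⁺ (Z=38), Rb⁺ (Z=37), Se²⁻ (Z=34).
Largest to smallest: Se²⁻ > Rb⁺ > Sr²⁺.

Se²⁻ > Rb⁺ > Sr²⁺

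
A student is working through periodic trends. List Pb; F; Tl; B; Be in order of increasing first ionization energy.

First ionization energy rises across a period (greater Z_eff holds electrons more tightly) and falls down a group (valence electrons are farther from the nucleus).
Here both period and group differ, so the two effects have to be weighed against each other.
Pb > Tl: both are in period 6; the period trend gives Pb the larger value.
B > Pb: period and group pull opposite ways; the down-group shift dominates (801 vs 716 kJ/mol).
Be > B: this pair runs against the simple trend — see the exception note.
F > Be: both are in period 2; the period trend gives F the larger value.
Note the exception: Be has a higher first ionization energy than B, contrary to the simple trend — removing B's lone 2p electron is easier than breaking Be's filled 2s².
Tabulated first ionization energy (kJ/mol): Be 900, B 801, F 1681, Tl 589, Pb 716.
So from lowest to highest: Tl < Pb < B < Be < F.

Tl < Pb < B < Be < F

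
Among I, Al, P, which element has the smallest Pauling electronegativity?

Al

Al is in period 3, group 13; P is in period 3, group 15; I is in period 5, group 17.
Atoms toward the upper right of the periodic table pull bonding electrons most strongly.
These span different periods and groups, so the two trends combine.
P > Al: both are in period 3; the period trend gives P the larger value.
I > P: the two effects oppose for this pair; the across-period effect wins (2.66 vs 2.19).
Approximate values (Pauling): Al 1.61, P 2.19, I 2.66.
The smallest Pauling electronegativity among these belongs to Al.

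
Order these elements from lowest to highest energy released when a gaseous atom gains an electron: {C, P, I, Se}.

P, C, Se, I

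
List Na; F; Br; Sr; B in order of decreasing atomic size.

Sr > Na > Br > B > F

B is in period 2, group 13; F is in period 2, group 17; Na is in period 3, group 1; Br is in period 4, group 17; Sr is in period 5, group 2.
Across a period the added protons contract the valence shell; down a group each new principal shell makes the atom larger.
Here both period and group differ, so the two effects have to be weighed against each other.
B > F: both are in period 2; the period trend gives B the larger value.
Br > B: the two effects oppose for this pair; the down-group effect wins (114 vs 85 pm).
Na > Br: period and group pull opposite ways; the across-period shift dominates (155 vs 114 pm).
Sr > Na: period and group pull opposite ways; the down-group shift dominates (185 vs 155 pm).
For reference (pm): B 85, F 64, Na 155, Br 114, Sr 185.
So from largest to smallest: Sr > Na > Br > B > F.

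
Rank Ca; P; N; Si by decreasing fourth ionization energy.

N > Ca > P > Si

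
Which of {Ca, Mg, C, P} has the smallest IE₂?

After 1 electron has been removed, what remains? Ca⁺ still has 1 valence electron; Mg⁺ still has 1 valence electron; C⁺ still has 3 valence electrons; P⁺ still has 4 valence electrons.
All are still removing valence electrons, so compare the +1 ions as you would atoms: IE_2 generally rises across a period (higher Z_eff) and falls down a group (larger shell), subject to the usual subshell exceptions.
Valence configurations: Ca⁺ [Ar]4s¹, Mg⁺ [Ne]3s¹, C⁺ [He]2s²2p¹, P⁺ [Ne]3s²3p².
Tabulated IE_2 (kJ/mol): Ca 1145, Mg 1451, C 2353, P 1907.
So the second ionization energies run Ca < Mg < P < C.

Ca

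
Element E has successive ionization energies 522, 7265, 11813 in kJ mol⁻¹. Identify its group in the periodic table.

Look for the largest jump between consecutive ionization energies: IE2/IE1 ≈ 13.9, far larger than any earlier ratio.
That jump marks the point where a core electron is being removed. So the atom has 1 valence electron.
A main-group element with 1 valence electron is in group 1.

Group 1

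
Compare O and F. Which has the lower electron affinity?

O

Electron affinity generally becomes more exothermic across a period toward the halogens and less exothermic down a group.
All lie in period 2, so electron affinity increases left to right.
So O has the lower electron affinity (O < F).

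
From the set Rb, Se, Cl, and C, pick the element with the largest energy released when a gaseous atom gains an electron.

Atoms with high Z_eff and room in the valence shell (especially the halogens) have the most exothermic electron affinities.
These span different periods and groups, so the two trends combine.
C > Rb: both effects reinforce here, so C is clearly the higher of the two.
Se > C: the two effects oppose for this pair; the across-period effect wins (195 vs 122 kJ/mol).
Cl > Se: both effects reinforce here, so Cl is clearly the higher of the two.
For reference (kJ/mol): C 122, Cl 349, Se 195, Rb 47.
The largest energy released when a gaseous atom gains an electron among these belongs to Cl.

Cl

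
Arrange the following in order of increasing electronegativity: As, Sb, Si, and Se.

Si is in period 3, group 14; As is in period 4, group 15; Se is in period 4, group 16; Sb is in period 5, group 15.
EN rises left→right (higher Z_eff, smaller atoms) and falls top→bottom (larger, more shielded atoms).
Neither a single period nor a single group — weigh both effects.
Sb > Si: period and group pull opposite ways; the across-period shift dominates (2.05 vs 1.90).
As > Sb: they share group 15; the group trend gives As the larger value.
Se > As: both are in period 4; the period trend gives Se the larger value.
Tabulated electronegativity (Pauling): Si 1.90, As 2.18, Se 2.55, Sb 2.05.
So from lowest to highest: Si < Sb < As < Se.

Si < Sb < As < Se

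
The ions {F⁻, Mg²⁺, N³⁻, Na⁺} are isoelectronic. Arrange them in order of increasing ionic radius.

All of these have 10 electrons, so size is governed by nuclear charge alone: the more protons, the stronger the pull on the same electron cloud, and the smaller the ion.
Nuclear charges: Mg²⁺ (Z=12), Na⁺ (Z=11), F⁻ (Z=9), N³⁻ (Z=7).
Smallest to largest: Mg²⁺ < Na⁺ < F⁻ < N³⁻.

Mg²⁺, Na⁺, F⁻, N³⁻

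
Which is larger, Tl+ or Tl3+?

Tl+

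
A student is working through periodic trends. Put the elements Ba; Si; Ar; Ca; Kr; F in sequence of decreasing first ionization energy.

F, Ar, Kr, Si, Ca, Ba

IE₁ increases left→right with effective nuclear charge and decreases top→bottom as the valence shell moves farther out.
Neither a single period nor a single group — weigh both effects.
Ca > Ba: they share group 2; the group trend gives Ca the larger value.
Si > Ca: both effects reinforce here, so Si is clearly the higher of the two.
Kr > Si: the two effects oppose for this pair; the across-period effect wins (1351 vs 786 kJ/mol).
Ar > Kr: Ar sits above Kr in group 18, so the down-group effect alone puts Ar higher.
F > Ar: the two effects oppose for this pair; the down-group effect wins (1681 vs 1521 kJ/mol).
Approximate values (kJ/mol): F 1681, Si 786, Ar 1521, Ca 590, Kr 1351, Ba 503.
So from highest to lowest: F > Ar > Kr > Si > Ca > Ba.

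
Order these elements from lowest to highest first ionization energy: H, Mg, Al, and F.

H is in period 1, group 1; F is in period 2, group 17; Mg is in period 3, group 2; Al is in period 3, group 13.
First ionization energy rises across a period (greater Z_eff holds electrons more tightly) and falls down a group (valence electrons are farther from the nucleus).
These span different periods and groups, so the two trends combine.
Mg > Al: this pair runs against the simple trend — see the exception note.
H > Mg: period and group pull opposite ways; the down-group shift dominates (1312 vs 738 kJ/mol).
F > H: the two effects oppose for this pair; the across-period effect wins (1681 vs 1312 kJ/mol).
Note the exception: Mg has a higher first ionization energy than Al, contrary to the simple trend — Al's single 3p electron is easier to remove than one from Mg's filled 3s².
For reference (kJ/mol): H 1312, F 1681, Mg 738, Al 578.
So from lowest to highest: Al < Mg < H < F.

Al < Mg < H < F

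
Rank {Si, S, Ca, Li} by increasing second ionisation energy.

IE_2 is the cost of taking one more electron from the +1 cation: Si⁺ still has 3 valence electrons; S⁺ still has 5 valence electrons; Ca⁺ still has 1 valence electron; Li⁺ is the bare [He] core.
Core electrons are held far more tightly than valence electrons, so Li tops the IE_2 order.
Valence configurations: Si⁺ [Ne]3s²3p¹, S⁺ [Ne]3s²3p³, Ca⁺ [Ar]4s¹.
Tabulated IE_2 (kJ/mol): Si 1577, S 2252, Ca 1145, Li 7298.
So the second ionization energies run Ca < Si < S < Li.

Ca < Si < S < Li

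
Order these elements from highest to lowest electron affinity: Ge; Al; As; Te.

Al is in period 3, group 13; Ge is in period 4, group 14; As is in period 4, group 15; Te is in period 5, group 16.
EA tends to increase across a period and decrease down a group, though the pattern is less regular than for IE or radius.
Neither a single period nor a single group — weigh both effects.
As > Al: the two effects oppose for this pair; the across-period effect wins (78 vs 42 kJ/mol).
Ge > As: this pair runs against the simple trend — see the exception note.
Te > Ge: the two effects oppose for this pair; the across-period effect wins (190 vs 119 kJ/mol).
Note the exception: Ge has a higher electron affinity than As, contrary to the simple trend — adding an electron to As's half-filled 4p³ is unfavourable, so Ge (4p²) has the more exothermic EA.
For reference (kJ/mol): Al 42, Ge 119, As 78, Te 190.
So from highest to lowest: Te > Ge > As > Al.

Te, Ge, As, Al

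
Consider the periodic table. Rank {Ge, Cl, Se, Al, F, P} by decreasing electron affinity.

Cl > F > Se > Ge > P > Al

F is in period 2, group 17; Al is in period 3, group 13; P is in period 3, group 15; Cl is in period 3, group 17; Ge is in period 4, group 14; Se is in period 4, group 16.
Electron affinity generally becomes more exothermic across a period toward the halogens and less exothermic down a group.
These span different periods and groups, so the two trends combine.
P > Al: both are in period 3; the period trend gives P the larger value.
Ge > P: this pair runs against the simple trend — see the exception note.
Se > Ge: Se lies to the right of Ge in period 4, so the across-period effect alone puts Se higher.
F > Se: both effects reinforce here, so F is clearly the higher of the two.
Cl > F: this pair runs against the simple trend — see the exception note.
Note the exception: Ge has a higher electron affinity than P, contrary to the simple trend — adding an electron to P's half-filled np³ subshell costs electron-pairing energy.
Note the exception: Cl has a higher electron affinity than F, contrary to the simple trend — F's small 2p subshell makes the incoming electron feel strong e⁻–e⁻ repulsion, so Cl actually releases more energy on gaining an electron.
Tabulated electron affinity (kJ/mol): F 328, Al 42, P 72, Cl 349, Ge 119, Se 195.
So from highest to lowest: Cl > F > Se > Ge > P > Al.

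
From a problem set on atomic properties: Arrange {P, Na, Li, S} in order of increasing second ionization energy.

IE_2 is the cost of taking one more electron from the +1 cation: P⁺ still has 4 valence electrons; Na⁺ is the bare [Ne] core; Li⁺ is the bare [He] core; S⁺ still has 5 valence electrons.
Core electrons are held far more tightly than valence electrons, so Na and Li top the IE_2 order.
Valence configurations: P⁺ [Ne]3s²3p², S⁺ [Ne]3s²3p³.
The numbers (kJ/mol): P 1907, Na 4562, Li 7298, S 2252.
Overall IE_2 order: P < S < Na < Li.

P, S, Na, Li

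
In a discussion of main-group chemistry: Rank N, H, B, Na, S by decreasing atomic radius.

Na > S > B > N > H

H is in period 1, group 1; B is in period 2, group 13; N is in period 2, group 15; Na is in period 3, group 1; S is in period 3, group 16.
Atomic radius shrinks across a period as nuclear charge pulls the same shell inward, and grows down a group as new shells are added.
Here both period and group differ, so the two effects have to be weighed against each other.
N > H: period and group pull opposite ways; the down-group shift dominates (71 vs 32 pm).
B > N: B lies to the left of N in period 2, so the across-period effect alone puts B larger.
S > B: the two effects oppose for this pair; the down-group effect wins (103 vs 85 pm).
Na > S: Na lies to the left of S in period 3, so the across-period effect alone puts Na larger.
Approximate values (pm): H 32, B 85, N 71, Na 155, S 103.
So from largest to smallest: Na > S > B > N > H.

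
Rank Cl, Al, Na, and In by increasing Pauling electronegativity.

Na, Al, In, Cl

Na is in period 3, group 1; Al is in period 3, group 13; Cl is in period 3, group 17; In is in period 5, group 13.
Atoms toward the upper right of the periodic table pull bonding electrons most strongly.
Neither a single period nor a single group — weigh both effects.
Al > Na: Al lies to the right of Na in period 3, so the across-period effect alone puts Al higher.
In > Al: this pair runs against the simple trend — see the exception note.
Cl > In: both effects reinforce here, so Cl is clearly the higher of the two.
Note the exception: In has a higher electronegativity than Al, contrary to the simple trend — poor shielding by filled d (and f) subshells raises the heavier element's effective nuclear charge more than the simple down-group trend predicts.
For reference (Pauling): Na 0.93, Al 1.61, Cl 3.16, In 1.78.
So from lowest to highest: Na < Al < In < Cl.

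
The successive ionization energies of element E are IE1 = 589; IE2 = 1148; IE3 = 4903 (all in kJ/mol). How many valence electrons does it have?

Look for the largest jump between consecutive ionization energies: IE3/IE2 ≈ 4.3, far larger than any earlier ratio.
That jump marks the point where a core electron is being removed. So the atom has 2 valence electrons.

2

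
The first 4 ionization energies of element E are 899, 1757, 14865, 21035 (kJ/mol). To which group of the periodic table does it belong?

Group 2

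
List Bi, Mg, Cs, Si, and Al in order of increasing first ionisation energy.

Cs < Al < Bi < Mg < Si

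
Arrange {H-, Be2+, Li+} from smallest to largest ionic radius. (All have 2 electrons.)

Be2+, Li+, H-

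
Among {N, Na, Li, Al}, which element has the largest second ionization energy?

Li

IE_2 is the cost of taking one more electron from the +1 cation: N⁺ still has 4 valence electrons; Na⁺ is the bare [Ne] core; Li⁺ is the bare [He] core; Al⁺ still has 2 valence electrons.
Core electrons are held far more tightly than valence electrons, so Na and Li top the IE_2 order.
Valence configurations: N⁺ [He]2s²2p², Al⁺ [Ne]3s².
Approximate IE_2 values (kJ/mol): N 2856, Na 4562, Li 7298, Al 1817.
Overall IE_2 order: Al < N < Na < Li.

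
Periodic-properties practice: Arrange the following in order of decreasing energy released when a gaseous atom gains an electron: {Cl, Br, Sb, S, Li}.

Cl, Br, S, Sb, Li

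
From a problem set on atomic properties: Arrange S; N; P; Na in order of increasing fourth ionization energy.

Consider each +3 ion: S³⁺ still has 3 valence electrons; N³⁺ still has 2 valence electrons; P³⁺ still has 2 valence electrons; Na³⁺ is already 2 electrons into the core.
Breaking into a closed-shell core is much more expensive than removing a leftover valence electron — Na has the largest IE_4 here.
Valence configurations: S³⁺ [Ne]3s²3p¹, N³⁺ [He]2s², P³⁺ [Ne]3s².
S³⁺ loses a lone 3p electron whereas P³⁺ must break into a filled 3s² pair, so IE_4(P) > IE_4(S) even though S has the higher nuclear charge.
Approximate IE_4 values (kJ/mol): S 4556, N 7475, P 4964, Na 9543.
Hence IE_4: S < P < N < Na.

S < P < N < Na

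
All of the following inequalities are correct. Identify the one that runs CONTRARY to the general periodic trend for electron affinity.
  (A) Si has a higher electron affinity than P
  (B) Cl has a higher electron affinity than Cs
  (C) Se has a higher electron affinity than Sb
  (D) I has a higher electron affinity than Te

The general trend: electron affinity increases across a period and decreases down a group.
(A) Si (period 3, group 14) vs P (period 3, group 15): the stated order contradicts the simple trend.
(B) Cl (period 3, group 17) vs Cs (period 6, group 1): the stated order agrees with the simple trend.
(C) Se (period 4, group 16) vs Sb (period 5, group 15): the stated order agrees with the simple trend.
(D) I (period 5, group 17) vs Te (period 5, group 16): the stated order agrees with the simple trend.
The exception is (A): adding an electron to P's half-filled 3p³ is unfavourable, so Si (3p²) has the more exothermic EA.

(A)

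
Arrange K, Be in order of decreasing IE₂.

K > Be

The second ionization energy removes an electron from the +1 ion. For each element: K⁺ is the bare [Ar] core; Be⁺ still has 1 valence electron.
Core electrons are held far more tightly than valence electrons, so K tops the IE_2 order.
The numbers (kJ/mol): K 3052, Be 1757.
Overall IE_2 order: Be < K.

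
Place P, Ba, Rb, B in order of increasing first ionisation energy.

Rb < Ba < B < P

IE₁ increases left→right with effective nuclear charge and decreases top→bottom as the valence shell moves farther out.
Here both period and group differ, so the two effects have to be weighed against each other.
Ba > Rb: the two effects oppose for this pair; the across-period effect wins (503 vs 403 kJ/mol).
B > Ba: both effects reinforce here, so B is clearly the higher of the two.
P > B: the two effects oppose for this pair; the across-period effect wins (1012 vs 801 kJ/mol).
Tabulated first ionization energy (kJ/mol): B 801, P 1012, Rb 403, Ba 503.
So from lowest to highest: Rb < Ba < B < P.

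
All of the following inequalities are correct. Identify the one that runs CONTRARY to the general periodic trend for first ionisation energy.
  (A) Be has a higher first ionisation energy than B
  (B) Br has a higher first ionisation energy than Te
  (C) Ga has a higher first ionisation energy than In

(A)

The general trend: first ionisation energy increases across a period and decreases down a group.
(A) Be (period 2, group 2) vs B (period 2, group 13): the stated order contradicts the simple trend.
(B) Br (period 4, group 17) vs Te (period 5, group 16): the stated order agrees with the simple trend.
(C) Ga (period 4, group 13) vs In (period 5, group 13): the stated order agrees with the simple trend.
The exception is (A): removing B's lone 2p electron is easier than breaking Be's filled 2s².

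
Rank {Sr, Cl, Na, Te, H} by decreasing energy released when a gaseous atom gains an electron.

Adding an electron releases more energy for atoms nearer the top right (short of the noble gases).
Here both period and group differ, so the two effects have to be weighed against each other.
Na > Sr: the two effects oppose for this pair; the down-group effect wins (53 vs 5 kJ/mol).
H > Na: H sits above Na in group 1, so the down-group effect alone puts H higher.
Te > H: the two effects oppose for this pair; the across-period effect wins (190 vs 73 kJ/mol).
Cl > Te: relative to Te, both the across-period and down-group shifts push Cl's electron affinity up.
For reference (kJ/mol): H 73, Na 53, Cl 349, Sr 5, Te 190.
So from highest to lowest: Cl > Te > H > Na > Sr.

Cl > Te > H > Na > Sr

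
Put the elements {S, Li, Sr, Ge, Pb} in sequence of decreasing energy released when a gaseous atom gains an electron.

S > Ge > Li > Pb > Sr

Li is in period 2, group 1; S is in period 3, group 16; Ge is in period 4, group 14; Sr is in period 5, group 2; Pb is in period 6, group 14.
Electron affinity generally becomes more exothermic across a period toward the halogens and less exothermic down a group.
Here both period and group differ, so the two effects have to be weighed against each other.
Pb > Sr: period and group pull opposite ways; the across-period shift dominates (35 vs 5 kJ/mol).
Li > Pb: the two effects oppose for this pair; the down-group effect wins (60 vs 35 kJ/mol).
Ge > Li: period and group pull opposite ways; the across-period shift dominates (119 vs 60 kJ/mol).
S > Ge: relative to Ge, both the across-period and down-group shifts push S's electron affinity up.
For reference (kJ/mol): Li 60, S 200, Ge 119, Sr 5, Pb 35.
So from highest to lowest: S > Ge > Li > Pb > Sr.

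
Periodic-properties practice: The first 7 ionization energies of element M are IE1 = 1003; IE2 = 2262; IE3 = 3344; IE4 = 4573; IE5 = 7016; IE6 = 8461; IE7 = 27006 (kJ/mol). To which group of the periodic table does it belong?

Group 16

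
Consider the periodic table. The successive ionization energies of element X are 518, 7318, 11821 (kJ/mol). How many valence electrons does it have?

Look for the largest jump between consecutive ionization energies: IE2/IE1 ≈ 14.1, far larger than any earlier ratio.
That jump marks the point where a core electron is being removed. So the atom has 1 valence electron.

1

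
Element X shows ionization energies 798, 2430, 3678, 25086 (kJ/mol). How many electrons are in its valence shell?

Look for the largest jump between consecutive ionization energies: IE4/IE3 ≈ 6.8, far larger than any earlier ratio.
That jump marks the point where a core electron is being removed. So the atom has 3 valence electrons.

3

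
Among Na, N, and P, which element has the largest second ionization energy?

Na

Consider each +1 ion: Na⁺ is the bare [Ne] core; N⁺ still has 4 valence electrons; P⁺ still has 4 valence electrons.
Breaking into a closed-shell core is much more expensive than removing a leftover valence electron — Na has the largest IE_2 here.
Valence configurations: N⁺ [He]2s²2p², P⁺ [Ne]3s²3p².
Approximate IE_2 values (kJ/mol): Na 4562, N 2856, P 1907.
Hence IE_2: P < N < Na.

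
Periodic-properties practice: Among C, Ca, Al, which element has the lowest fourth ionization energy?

IE_4 is the cost of taking one more electron from the +3 cation: C³⁺ still has 1 valence electron; Ca³⁺ is already 1 electron into the core; Al³⁺ is the bare [Ne] core.
Pulling an electron out of a noble-gas core costs far more than removing a remaining valence electron, so Ca and Al sit at the high end of IE_4.
Tabulated IE_4 (kJ/mol): C 6223, Ca 6491, Al 11577.
So the fourth ionization energies run C < Ca < Al.

C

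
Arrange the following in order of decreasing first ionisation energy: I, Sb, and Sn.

I > Sb > Sn

Sn is in period 5, group 14; Sb is in period 5, group 15; I is in period 5, group 17.
Removing the outermost electron gets harder across a period and easier down a group.
All lie in period 5, so first ionization energy increases left to right.
So from highest to lowest: I > Sb > Sn.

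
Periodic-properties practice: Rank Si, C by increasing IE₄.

Si < C

Consider each +3 ion: Si³⁺ still has 1 valence electron; C³⁺ still has 1 valence electron.
All are still removing valence electrons, so compare the +3 ions as you would atoms: IE_4 generally rises across a period (higher Z_eff) and falls down a group (larger shell), subject to the usual subshell exceptions.
Valence configurations: Si³⁺ [Ne]3s¹, C³⁺ [He]2s¹.
Approximate IE_4 values (kJ/mol): Si 4356, C 6223.
Hence IE_4: Si < C.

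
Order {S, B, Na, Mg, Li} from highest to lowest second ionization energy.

Li, Na, B, S, Mg

The second ionization energy removes an electron from the +1 ion. For each element: S⁺ still has 5 valence electrons; B⁺ still has 2 valence electrons; Na⁺ is the bare [Ne] core; Mg⁺ still has 1 valence electron; Li⁺ is the bare [He] core.
Breaking into a closed-shell core is much more expensive than removing a leftover valence electron — Na and Li have the largest IE_2 here.
Valence configurations: S⁺ [Ne]3s²3p³, B⁺ [He]2s², Mg⁺ [Ne]3s¹.
Approximate IE_2 values (kJ/mol): S 2252, B 2427, Na 4562, Mg 1451, Li 7298.
Putting it together, IE_2: Mg < S < B < Na < Li.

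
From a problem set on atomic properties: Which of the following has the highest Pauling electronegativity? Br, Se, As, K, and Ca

Br

K is in period 4, group 1; Ca is in period 4, group 2; As is in period 4, group 15; Se is in period 4, group 16; Br is in period 4, group 17.
EN rises left→right (higher Z_eff, smaller atoms) and falls top→bottom (larger, more shielded atoms).
All lie in period 4, so electronegativity increases left to right.
The highest Pauling electronegativity among these belongs to Br.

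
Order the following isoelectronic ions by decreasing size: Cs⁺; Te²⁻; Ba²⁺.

Te²⁻ > Cs⁺ > Ba²⁺

All of these have 54 electrons, so size is governed by nuclear charge alone: the more protons, the stronger the pull on the same electron cloud, and the smaller the ion.
Nuclear charges: Ba²⁺ (Z=56), Cs⁺ (Z=55), Te²⁻ (Z=52).
Largest to smallest: Te²⁻ > Cs⁺ > Ba²⁺.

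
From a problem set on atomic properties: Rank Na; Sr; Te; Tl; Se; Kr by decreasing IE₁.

Kr > Se > Te > Tl > Sr > Na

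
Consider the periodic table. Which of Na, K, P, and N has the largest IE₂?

IE_2 is the cost of taking one more electron from the +1 cation: Na⁺ is the bare [Ne] core; K⁺ is the bare [Ar] core; P⁺ still has 4 valence electrons; N⁺ still has 4 valence electrons.
Pulling an electron out of a noble-gas core costs far more than removing a remaining valence electron, so K and Na sit at the high end of IE_2.
Valence configurations: P⁺ [Ne]3s²3p², N⁺ [He]2s²2p².
Tabulated IE_2 (kJ/mol): Na 4562, K 3052, P 1907, N 2856.
So the second ionization energies run P < N < K < Na.

Na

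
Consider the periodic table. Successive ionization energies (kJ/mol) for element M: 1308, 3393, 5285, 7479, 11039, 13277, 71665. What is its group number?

Look for the largest jump between consecutive ionization energies: IE7/IE6 ≈ 5.4, far larger than any earlier ratio.
That jump marks the point where a core electron is being removed. So the atom has 6 valence electrons.
A main-group element with 6 valence electrons is in group 16.

Group 16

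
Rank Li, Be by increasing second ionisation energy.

Be, Li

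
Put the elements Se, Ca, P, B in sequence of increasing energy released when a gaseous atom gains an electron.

B is in period 2, group 13; P is in period 3, group 15; Ca is in period 4, group 2; Se is in period 4, group 16.
Atoms with high Z_eff and room in the valence shell (especially the halogens) have the most exothermic electron affinities.
These span different periods and groups, so the two trends combine.
B > Ca: both effects reinforce here, so B is clearly the higher of the two.
P > B: the two effects oppose for this pair; the across-period effect wins (72 vs 27 kJ/mol).
Se > P: the two effects oppose for this pair; the across-period effect wins (195 vs 72 kJ/mol).
Approximate values (kJ/mol): B 27, P 72, Ca 2, Se 195.
So from lowest to highest: Ca < B < P < Se.

Ca < B < P < Se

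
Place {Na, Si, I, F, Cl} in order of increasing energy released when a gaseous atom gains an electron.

EA tends to increase across a period and decrease down a group, though the pattern is less regular than for IE or radius.
These span different periods and groups, so the two trends combine.
Si > Na: both are in period 3; the period trend gives Si the larger value.
I > Si: period and group pull opposite ways; the across-period shift dominates (295 vs 134 kJ/mol).
F > I: they share group 17; the group trend gives F the larger value.
Cl > F: this pair runs against the simple trend — see the exception note.
Note the exception: Cl has a higher electron affinity than F, contrary to the simple trend — F's small 2p subshell makes the incoming electron feel strong e⁻–e⁻ repulsion, so Cl actually releases more energy on gaining an electron.
For reference (kJ/mol): F 328, Na 53, Si 134, Cl 349, I 295.
So from lowest to highest: Na < Si < I < F < Cl.

Na < Si < I < F < Cl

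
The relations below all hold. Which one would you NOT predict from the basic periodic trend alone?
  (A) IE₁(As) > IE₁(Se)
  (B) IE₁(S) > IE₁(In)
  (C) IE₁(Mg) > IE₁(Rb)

(A)

The general trend: first ionisation energy increases across a period and decreases down a group.
(A) As (period 4, group 15) vs Se (period 4, group 16): the stated order contradicts the simple trend.
(B) S (period 3, group 16) vs In (period 5, group 13): the stated order agrees with the simple trend.
(C) Mg (period 3, group 2) vs Rb (period 5, group 1): the stated order agrees with the simple trend.
The exception is (A): Se (4p⁴) ionizes more easily than half-filled As (4p³).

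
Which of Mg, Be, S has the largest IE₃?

Be

Consider each +2 ion: Mg²⁺ is the bare [Ne] core; Be²⁺ is the bare [He] core; S²⁺ still has 4 valence electrons.
Breaking into a closed-shell core is much more expensive than removing a leftover valence electron — Mg and Be have the largest IE_3 here.
The numbers (kJ/mol): Mg 7733, Be 14849, S 3357.
So the third ionization energies run S < Mg < Be.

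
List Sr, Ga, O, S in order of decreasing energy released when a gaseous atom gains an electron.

S > O > Ga > Sr

Electron affinity generally becomes more exothermic across a period toward the halogens and less exothermic down a group.
Here both period and group differ, so the two effects have to be weighed against each other.
Ga > Sr: both effects reinforce here, so Ga is clearly the higher of the two.
O > Ga: relative to Ga, both the across-period and down-group shifts push O's electron affinity up.
S > O: this pair runs against the simple trend — see the exception note.
Note the exception: S has a higher electron affinity than O, contrary to the simple trend — the compact 2p subshell of O repels the added electron more than S's larger 3p does.
Tabulated electron affinity (kJ/mol): O 141, S 200, Ga 29, Sr 5.
So from highest to lowest: S > O > Ga > Sr.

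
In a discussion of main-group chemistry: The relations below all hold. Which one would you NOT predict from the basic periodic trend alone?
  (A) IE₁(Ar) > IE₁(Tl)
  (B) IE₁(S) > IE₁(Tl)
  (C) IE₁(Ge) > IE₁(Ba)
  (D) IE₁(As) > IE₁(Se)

The general trend: first ionisation energy increases across a period and decreases down a group.
(A) Ar (period 3, group 18) vs Tl (period 6, group 13): the stated order agrees with the simple trend.
(B) S (period 3, group 16) vs Tl (period 6, group 13): the stated order agrees with the simple trend.
(C) Ge (period 4, group 14) vs Ba (period 6, group 2): the stated order agrees with the simple trend.
(D) As (period 4, group 15) vs Se (period 4, group 16): the stated order contradicts the simple trend.
The exception is (D): Se (4p⁴) ionizes more easily than half-filled As (4p³).

(D)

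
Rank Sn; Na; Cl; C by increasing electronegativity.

C is in period 2, group 14; Na is in period 3, group 1; Cl is in period 3, group 17; Sn is in period 5, group 14.
EN rises left→right (higher Z_eff, smaller atoms) and falls top→bottom (larger, more shielded atoms).
These span different periods and groups, so the two trends combine.
Sn > Na: period and group pull opposite ways; the across-period shift dominates (1.96 vs 0.93).
C > Sn: they share group 14; the group trend gives C the larger value.
Cl > C: the two effects oppose for this pair; the across-period effect wins (3.16 vs 2.55).
Approximate values (Pauling): C 2.55, Na 0.93, Cl 3.16, Sn 1.96.
So from lowest to highest: Na < Sn < C < Cl.

Na < Sn < C < Cl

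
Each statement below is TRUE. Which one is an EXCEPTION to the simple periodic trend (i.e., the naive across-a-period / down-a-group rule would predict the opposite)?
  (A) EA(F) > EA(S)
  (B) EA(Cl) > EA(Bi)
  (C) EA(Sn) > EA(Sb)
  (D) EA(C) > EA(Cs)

The general trend: electron affinity increases across a period and decreases down a group.
(A) F (period 2, group 17) vs S (period 3, group 16): the stated order agrees with the simple trend.
(B) Cl (period 3, group 17) vs Bi (period 6, group 15): the stated order agrees with the simple trend.
(C) Sn (period 5, group 14) vs Sb (period 5, group 15): the stated order contradicts the simple trend.
(D) C (period 2, group 14) vs Cs (period 6, group 1): the stated order agrees with the simple trend.
The exception is (C): adding an electron to Sb's half-filled 5p³ is unfavourable, so Sn has the more exothermic EA.

(C)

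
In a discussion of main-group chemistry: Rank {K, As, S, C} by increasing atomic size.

C, S, As, K

C is in period 2, group 14; S is in period 3, group 16; K is in period 4, group 1; As is in period 4, group 15.
Atomic radius shrinks across a period as nuclear charge pulls the same shell inward, and grows down a group as new shells are added.
Neither a single period nor a single group — weigh both effects.
S > C: the two effects oppose for this pair; the down-group effect wins (103 vs 75 pm).
As > S: relative to S, both the across-period and down-group shifts push As's atomic radius up.
K > As: both are in period 4; the period trend gives K the larger value.
For reference (pm): C 75, S 103, K 196, As 121.
So from smallest to largest: C < S < As < K.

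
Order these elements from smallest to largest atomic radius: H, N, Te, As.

H, N, As, Te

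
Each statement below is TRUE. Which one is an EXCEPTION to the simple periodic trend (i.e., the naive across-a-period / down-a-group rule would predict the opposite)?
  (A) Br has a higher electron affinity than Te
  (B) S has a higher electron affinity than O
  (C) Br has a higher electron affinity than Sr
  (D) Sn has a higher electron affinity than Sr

(B)

The general trend: electron affinity increases across a period and decreases down a group.
(A) Br (period 4, group 17) vs Te (period 5, group 16): the stated order agrees with the simple trend.
(B) S (period 3, group 16) vs O (period 2, group 16): the stated order contradicts the simple trend.
(C) Br (period 4, group 17) vs Sr (period 5, group 2): the stated order agrees with the simple trend.
(D) Sn (period 5, group 14) vs Sr (period 5, group 2): the stated order agrees with the simple trend.
The exception is (B): the compact 2p subshell of O repels the added electron more than S's larger 3p does.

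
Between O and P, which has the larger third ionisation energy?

Consider each +2 ion: O²⁺ still has 4 valence electrons; P²⁺ still has 3 valence electrons.
All are still removing valence electrons, so compare the +2 ions as you would atoms: IE_3 generally rises across a period (higher Z_eff) and falls down a group (larger shell), subject to the usual subshell exceptions.
Valence configurations: O²⁺ [He]2s²2p², P²⁺ [Ne]3s²3p¹.
Approximate IE_3 values (kJ/mol): O 5300, P 2914.
Hence IE_3: P < O.

O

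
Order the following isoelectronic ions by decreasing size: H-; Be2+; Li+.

H- > Li+ > Be2+

All of these have 2 electrons, so size is governed by nuclear charge alone: the more protons, the stronger the pull on the same electron cloud, and the smaller the ion.
Nuclear charges: Be2+ (Z=4), Li+ (Z=3), H- (Z=1).
Largest to smallest: H- > Li+ > Be2+.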